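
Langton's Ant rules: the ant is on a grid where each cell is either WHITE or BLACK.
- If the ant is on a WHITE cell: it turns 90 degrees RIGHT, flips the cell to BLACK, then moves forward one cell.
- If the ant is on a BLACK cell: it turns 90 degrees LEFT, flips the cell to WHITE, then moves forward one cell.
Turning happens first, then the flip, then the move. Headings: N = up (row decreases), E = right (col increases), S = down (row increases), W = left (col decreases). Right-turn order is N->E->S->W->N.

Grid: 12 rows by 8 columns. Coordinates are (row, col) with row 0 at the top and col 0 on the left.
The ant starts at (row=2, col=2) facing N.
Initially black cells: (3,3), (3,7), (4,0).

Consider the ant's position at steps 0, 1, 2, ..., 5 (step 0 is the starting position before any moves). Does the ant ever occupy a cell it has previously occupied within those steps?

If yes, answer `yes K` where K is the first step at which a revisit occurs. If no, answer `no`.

Step 1: on WHITE (2,2): turn R to E, flip to black, move to (2,3). |black|=4 — new cell
Step 2: on WHITE (2,3): turn R to S, flip to black, move to (3,3). |black|=5 — new cell
Step 3: on BLACK (3,3): turn L to E, flip to white, move to (3,4). |black|=4 — new cell
Step 4: on WHITE (3,4): turn R to S, flip to black, move to (4,4). |black|=5 — new cell
Step 5: on WHITE (4,4): turn R to W, flip to black, move to (4,3). |black|=6 — new cell
No revisit within 5 steps.

Answer: no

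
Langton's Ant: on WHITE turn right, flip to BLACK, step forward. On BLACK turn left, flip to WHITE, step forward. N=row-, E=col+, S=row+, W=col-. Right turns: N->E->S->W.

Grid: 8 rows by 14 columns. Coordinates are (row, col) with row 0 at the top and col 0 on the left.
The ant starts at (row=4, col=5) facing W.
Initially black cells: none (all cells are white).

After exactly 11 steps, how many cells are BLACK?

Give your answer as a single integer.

Answer: 7

Derivation:
Step 1: on WHITE (4,5): turn R to N, flip to black, move to (3,5). |black|=1
Step 2: on WHITE (3,5): turn R to E, flip to black, move to (3,6). |black|=2
Step 3: on WHITE (3,6): turn R to S, flip to black, move to (4,6). |black|=3
Step 4: on WHITE (4,6): turn R to W, flip to black, move to (4,5). |black|=4
Step 5: on BLACK (4,5): turn L to S, flip to white, move to (5,5). |black|=3
Step 6: on WHITE (5,5): turn R to W, flip to black, move to (5,4). |black|=4
Step 7: on WHITE (5,4): turn R to N, flip to black, move to (4,4). |black|=5
Step 8: on WHITE (4,4): turn R to E, flip to black, move to (4,5). |black|=6
Step 9: on WHITE (4,5): turn R to S, flip to black, move to (5,5). |black|=7
Step 10: on BLACK (5,5): turn L to E, flip to white, move to (5,6). |black|=6
Step 11: on WHITE (5,6): turn R to S, flip to black, move to (6,6). |black|=7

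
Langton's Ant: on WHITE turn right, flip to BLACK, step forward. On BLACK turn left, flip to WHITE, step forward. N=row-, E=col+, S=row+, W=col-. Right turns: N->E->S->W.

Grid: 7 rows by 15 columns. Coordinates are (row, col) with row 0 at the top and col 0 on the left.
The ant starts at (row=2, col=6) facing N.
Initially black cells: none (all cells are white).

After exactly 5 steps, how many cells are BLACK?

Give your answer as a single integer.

Answer: 3

Derivation:
Step 1: on WHITE (2,6): turn R to E, flip to black, move to (2,7). |black|=1
Step 2: on WHITE (2,7): turn R to S, flip to black, move to (3,7). |black|=2
Step 3: on WHITE (3,7): turn R to W, flip to black, move to (3,6). |black|=3
Step 4: on WHITE (3,6): turn R to N, flip to black, move to (2,6). |black|=4
Step 5: on BLACK (2,6): turn L to W, flip to white, move to (2,5). |black|=3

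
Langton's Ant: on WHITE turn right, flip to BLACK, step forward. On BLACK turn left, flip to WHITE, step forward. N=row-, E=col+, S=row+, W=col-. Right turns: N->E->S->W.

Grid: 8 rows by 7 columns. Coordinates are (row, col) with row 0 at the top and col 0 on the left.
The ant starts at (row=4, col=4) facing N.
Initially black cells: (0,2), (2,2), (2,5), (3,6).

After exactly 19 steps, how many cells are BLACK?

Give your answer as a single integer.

Answer: 11

Derivation:
Step 1: on WHITE (4,4): turn R to E, flip to black, move to (4,5). |black|=5
Step 2: on WHITE (4,5): turn R to S, flip to black, move to (5,5). |black|=6
Step 3: on WHITE (5,5): turn R to W, flip to black, move to (5,4). |black|=7
Step 4: on WHITE (5,4): turn R to N, flip to black, move to (4,4). |black|=8
Step 5: on BLACK (4,4): turn L to W, flip to white, move to (4,3). |black|=7
Step 6: on WHITE (4,3): turn R to N, flip to black, move to (3,3). |black|=8
Step 7: on WHITE (3,3): turn R to E, flip to black, move to (3,4). |black|=9
Step 8: on WHITE (3,4): turn R to S, flip to black, move to (4,4). |black|=10
Step 9: on WHITE (4,4): turn R to W, flip to black, move to (4,3). |black|=11
Step 10: on BLACK (4,3): turn L to S, flip to white, move to (5,3). |black|=10
Step 11: on WHITE (5,3): turn R to W, flip to black, move to (5,2). |black|=11
Step 12: on WHITE (5,2): turn R to N, flip to black, move to (4,2). |black|=12
Step 13: on WHITE (4,2): turn R to E, flip to black, move to (4,3). |black|=13
Step 14: on WHITE (4,3): turn R to S, flip to black, move to (5,3). |black|=14
Step 15: on BLACK (5,3): turn L to E, flip to white, move to (5,4). |black|=13
Step 16: on BLACK (5,4): turn L to N, flip to white, move to (4,4). |black|=12
Step 17: on BLACK (4,4): turn L to W, flip to white, move to (4,3). |black|=11
Step 18: on BLACK (4,3): turn L to S, flip to white, move to (5,3). |black|=10
Step 19: on WHITE (5,3): turn R to W, flip to black, move to (5,2). |black|=11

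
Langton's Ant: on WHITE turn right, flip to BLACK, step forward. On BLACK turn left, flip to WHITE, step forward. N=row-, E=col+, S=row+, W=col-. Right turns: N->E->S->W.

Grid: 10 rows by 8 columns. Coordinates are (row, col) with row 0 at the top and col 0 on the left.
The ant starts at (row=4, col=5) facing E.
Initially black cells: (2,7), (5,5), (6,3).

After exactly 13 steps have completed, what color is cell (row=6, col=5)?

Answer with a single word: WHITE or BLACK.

Step 1: on WHITE (4,5): turn R to S, flip to black, move to (5,5). |black|=4
Step 2: on BLACK (5,5): turn L to E, flip to white, move to (5,6). |black|=3
Step 3: on WHITE (5,6): turn R to S, flip to black, move to (6,6). |black|=4
Step 4: on WHITE (6,6): turn R to W, flip to black, move to (6,5). |black|=5
Step 5: on WHITE (6,5): turn R to N, flip to black, move to (5,5). |black|=6
Step 6: on WHITE (5,5): turn R to E, flip to black, move to (5,6). |black|=7
Step 7: on BLACK (5,6): turn L to N, flip to white, move to (4,6). |black|=6
Step 8: on WHITE (4,6): turn R to E, flip to black, move to (4,7). |black|=7
Step 9: on WHITE (4,7): turn R to S, flip to black, move to (5,7). |black|=8
Step 10: on WHITE (5,7): turn R to W, flip to black, move to (5,6). |black|=9
Step 11: on WHITE (5,6): turn R to N, flip to black, move to (4,6). |black|=10
Step 12: on BLACK (4,6): turn L to W, flip to white, move to (4,5). |black|=9
Step 13: on BLACK (4,5): turn L to S, flip to white, move to (5,5). |black|=8

Answer: BLACK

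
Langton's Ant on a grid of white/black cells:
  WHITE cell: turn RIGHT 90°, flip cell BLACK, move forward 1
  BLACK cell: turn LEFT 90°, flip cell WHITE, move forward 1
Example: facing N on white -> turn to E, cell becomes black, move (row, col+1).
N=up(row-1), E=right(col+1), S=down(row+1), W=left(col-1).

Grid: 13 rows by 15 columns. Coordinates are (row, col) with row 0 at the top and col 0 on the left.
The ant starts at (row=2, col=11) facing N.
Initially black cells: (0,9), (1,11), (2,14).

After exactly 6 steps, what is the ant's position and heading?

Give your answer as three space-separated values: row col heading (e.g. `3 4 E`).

Step 1: on WHITE (2,11): turn R to E, flip to black, move to (2,12). |black|=4
Step 2: on WHITE (2,12): turn R to S, flip to black, move to (3,12). |black|=5
Step 3: on WHITE (3,12): turn R to W, flip to black, move to (3,11). |black|=6
Step 4: on WHITE (3,11): turn R to N, flip to black, move to (2,11). |black|=7
Step 5: on BLACK (2,11): turn L to W, flip to white, move to (2,10). |black|=6
Step 6: on WHITE (2,10): turn R to N, flip to black, move to (1,10). |black|=7

Answer: 1 10 N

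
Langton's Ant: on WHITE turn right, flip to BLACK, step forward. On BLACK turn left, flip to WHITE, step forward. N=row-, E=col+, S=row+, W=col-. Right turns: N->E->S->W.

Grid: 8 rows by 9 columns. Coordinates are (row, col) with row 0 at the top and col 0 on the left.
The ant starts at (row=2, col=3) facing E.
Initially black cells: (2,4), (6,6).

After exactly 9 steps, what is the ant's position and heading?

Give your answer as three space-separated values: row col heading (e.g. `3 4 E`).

Step 1: on WHITE (2,3): turn R to S, flip to black, move to (3,3). |black|=3
Step 2: on WHITE (3,3): turn R to W, flip to black, move to (3,2). |black|=4
Step 3: on WHITE (3,2): turn R to N, flip to black, move to (2,2). |black|=5
Step 4: on WHITE (2,2): turn R to E, flip to black, move to (2,3). |black|=6
Step 5: on BLACK (2,3): turn L to N, flip to white, move to (1,3). |black|=5
Step 6: on WHITE (1,3): turn R to E, flip to black, move to (1,4). |black|=6
Step 7: on WHITE (1,4): turn R to S, flip to black, move to (2,4). |black|=7
Step 8: on BLACK (2,4): turn L to E, flip to white, move to (2,5). |black|=6
Step 9: on WHITE (2,5): turn R to S, flip to black, move to (3,5). |black|=7

Answer: 3 5 S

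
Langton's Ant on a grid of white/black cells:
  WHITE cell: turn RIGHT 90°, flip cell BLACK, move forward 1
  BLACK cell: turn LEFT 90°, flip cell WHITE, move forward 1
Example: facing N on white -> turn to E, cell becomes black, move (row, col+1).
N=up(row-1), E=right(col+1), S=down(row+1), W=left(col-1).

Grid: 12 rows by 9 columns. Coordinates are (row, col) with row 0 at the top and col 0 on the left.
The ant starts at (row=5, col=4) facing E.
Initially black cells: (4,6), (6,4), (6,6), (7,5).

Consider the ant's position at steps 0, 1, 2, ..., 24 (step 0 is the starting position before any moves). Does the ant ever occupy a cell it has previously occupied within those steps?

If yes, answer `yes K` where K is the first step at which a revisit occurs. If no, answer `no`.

Answer: yes 7

Derivation:
Step 1: on WHITE (5,4): turn R to S, flip to black, move to (6,4). |black|=5 — new cell
Step 2: on BLACK (6,4): turn L to E, flip to white, move to (6,5). |black|=4 — new cell
Step 3: on WHITE (6,5): turn R to S, flip to black, move to (7,5). |black|=5 — new cell
Step 4: on BLACK (7,5): turn L to E, flip to white, move to (7,6). |black|=4 — new cell
Step 5: on WHITE (7,6): turn R to S, flip to black, move to (8,6). |black|=5 — new cell
Step 6: on WHITE (8,6): turn R to W, flip to black, move to (8,5). |black|=6 — new cell
Step 7: on WHITE (8,5): turn R to N, flip to black, move to (7,5). |black|=7 — REVISIT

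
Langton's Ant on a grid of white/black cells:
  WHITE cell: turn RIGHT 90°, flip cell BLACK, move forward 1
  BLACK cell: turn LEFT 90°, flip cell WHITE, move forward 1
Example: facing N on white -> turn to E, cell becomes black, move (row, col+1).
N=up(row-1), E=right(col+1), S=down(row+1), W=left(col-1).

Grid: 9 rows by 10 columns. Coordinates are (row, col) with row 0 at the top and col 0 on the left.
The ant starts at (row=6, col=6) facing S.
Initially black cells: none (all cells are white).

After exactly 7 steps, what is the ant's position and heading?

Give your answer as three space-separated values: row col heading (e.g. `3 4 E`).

Step 1: on WHITE (6,6): turn R to W, flip to black, move to (6,5). |black|=1
Step 2: on WHITE (6,5): turn R to N, flip to black, move to (5,5). |black|=2
Step 3: on WHITE (5,5): turn R to E, flip to black, move to (5,6). |black|=3
Step 4: on WHITE (5,6): turn R to S, flip to black, move to (6,6). |black|=4
Step 5: on BLACK (6,6): turn L to E, flip to white, move to (6,7). |black|=3
Step 6: on WHITE (6,7): turn R to S, flip to black, move to (7,7). |black|=4
Step 7: on WHITE (7,7): turn R to W, flip to black, move to (7,6). |black|=5

Answer: 7 6 W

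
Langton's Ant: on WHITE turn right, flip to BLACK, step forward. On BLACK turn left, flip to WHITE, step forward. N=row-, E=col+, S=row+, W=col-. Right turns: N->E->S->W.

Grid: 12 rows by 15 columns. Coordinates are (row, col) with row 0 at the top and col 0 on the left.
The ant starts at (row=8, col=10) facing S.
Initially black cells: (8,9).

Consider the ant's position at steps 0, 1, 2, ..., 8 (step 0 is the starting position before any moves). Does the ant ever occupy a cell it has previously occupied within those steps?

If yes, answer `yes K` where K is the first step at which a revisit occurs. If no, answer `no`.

Step 1: on WHITE (8,10): turn R to W, flip to black, move to (8,9). |black|=2 — new cell
Step 2: on BLACK (8,9): turn L to S, flip to white, move to (9,9). |black|=1 — new cell
Step 3: on WHITE (9,9): turn R to W, flip to black, move to (9,8). |black|=2 — new cell
Step 4: on WHITE (9,8): turn R to N, flip to black, move to (8,8). |black|=3 — new cell
Step 5: on WHITE (8,8): turn R to E, flip to black, move to (8,9). |black|=4 — REVISIT

Answer: yes 5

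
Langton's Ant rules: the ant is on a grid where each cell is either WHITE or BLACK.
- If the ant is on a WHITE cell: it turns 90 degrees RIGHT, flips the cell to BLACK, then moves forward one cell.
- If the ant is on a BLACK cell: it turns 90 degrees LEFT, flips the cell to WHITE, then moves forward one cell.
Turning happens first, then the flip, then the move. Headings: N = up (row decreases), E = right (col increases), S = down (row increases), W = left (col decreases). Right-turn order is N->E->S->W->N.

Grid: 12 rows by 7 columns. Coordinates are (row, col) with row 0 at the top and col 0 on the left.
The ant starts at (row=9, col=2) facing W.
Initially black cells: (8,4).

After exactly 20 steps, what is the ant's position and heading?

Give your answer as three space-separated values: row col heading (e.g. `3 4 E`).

Answer: 11 4 E

Derivation:
Step 1: on WHITE (9,2): turn R to N, flip to black, move to (8,2). |black|=2
Step 2: on WHITE (8,2): turn R to E, flip to black, move to (8,3). |black|=3
Step 3: on WHITE (8,3): turn R to S, flip to black, move to (9,3). |black|=4
Step 4: on WHITE (9,3): turn R to W, flip to black, move to (9,2). |black|=5
Step 5: on BLACK (9,2): turn L to S, flip to white, move to (10,2). |black|=4
Step 6: on WHITE (10,2): turn R to W, flip to black, move to (10,1). |black|=5
Step 7: on WHITE (10,1): turn R to N, flip to black, move to (9,1). |black|=6
Step 8: on WHITE (9,1): turn R to E, flip to black, move to (9,2). |black|=7
Step 9: on WHITE (9,2): turn R to S, flip to black, move to (10,2). |black|=8
Step 10: on BLACK (10,2): turn L to E, flip to white, move to (10,3). |black|=7
Step 11: on WHITE (10,3): turn R to S, flip to black, move to (11,3). |black|=8
Step 12: on WHITE (11,3): turn R to W, flip to black, move to (11,2). |black|=9
Step 13: on WHITE (11,2): turn R to N, flip to black, move to (10,2). |black|=10
Step 14: on WHITE (10,2): turn R to E, flip to black, move to (10,3). |black|=11
Step 15: on BLACK (10,3): turn L to N, flip to white, move to (9,3). |black|=10
Step 16: on BLACK (9,3): turn L to W, flip to white, move to (9,2). |black|=9
Step 17: on BLACK (9,2): turn L to S, flip to white, move to (10,2). |black|=8
Step 18: on BLACK (10,2): turn L to E, flip to white, move to (10,3). |black|=7
Step 19: on WHITE (10,3): turn R to S, flip to black, move to (11,3). |black|=8
Step 20: on BLACK (11,3): turn L to E, flip to white, move to (11,4). |black|=7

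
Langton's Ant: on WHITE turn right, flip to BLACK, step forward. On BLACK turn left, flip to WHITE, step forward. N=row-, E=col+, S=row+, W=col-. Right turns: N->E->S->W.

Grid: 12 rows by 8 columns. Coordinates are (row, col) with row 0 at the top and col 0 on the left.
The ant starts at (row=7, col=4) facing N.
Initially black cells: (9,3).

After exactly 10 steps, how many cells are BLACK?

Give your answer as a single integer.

Step 1: on WHITE (7,4): turn R to E, flip to black, move to (7,5). |black|=2
Step 2: on WHITE (7,5): turn R to S, flip to black, move to (8,5). |black|=3
Step 3: on WHITE (8,5): turn R to W, flip to black, move to (8,4). |black|=4
Step 4: on WHITE (8,4): turn R to N, flip to black, move to (7,4). |black|=5
Step 5: on BLACK (7,4): turn L to W, flip to white, move to (7,3). |black|=4
Step 6: on WHITE (7,3): turn R to N, flip to black, move to (6,3). |black|=5
Step 7: on WHITE (6,3): turn R to E, flip to black, move to (6,4). |black|=6
Step 8: on WHITE (6,4): turn R to S, flip to black, move to (7,4). |black|=7
Step 9: on WHITE (7,4): turn R to W, flip to black, move to (7,3). |black|=8
Step 10: on BLACK (7,3): turn L to S, flip to white, move to (8,3). |black|=7

Answer: 7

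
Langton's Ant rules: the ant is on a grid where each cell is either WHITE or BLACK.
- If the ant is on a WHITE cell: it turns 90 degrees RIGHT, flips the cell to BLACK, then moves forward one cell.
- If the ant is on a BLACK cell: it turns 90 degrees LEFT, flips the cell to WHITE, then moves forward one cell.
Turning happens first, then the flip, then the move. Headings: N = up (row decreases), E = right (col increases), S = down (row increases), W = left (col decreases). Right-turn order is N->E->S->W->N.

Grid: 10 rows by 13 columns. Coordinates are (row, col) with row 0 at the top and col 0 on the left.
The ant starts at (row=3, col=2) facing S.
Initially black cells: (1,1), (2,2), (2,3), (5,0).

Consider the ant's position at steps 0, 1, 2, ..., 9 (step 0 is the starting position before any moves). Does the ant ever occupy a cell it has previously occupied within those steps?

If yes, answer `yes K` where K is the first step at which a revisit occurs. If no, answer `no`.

Step 1: on WHITE (3,2): turn R to W, flip to black, move to (3,1). |black|=5 — new cell
Step 2: on WHITE (3,1): turn R to N, flip to black, move to (2,1). |black|=6 — new cell
Step 3: on WHITE (2,1): turn R to E, flip to black, move to (2,2). |black|=7 — new cell
Step 4: on BLACK (2,2): turn L to N, flip to white, move to (1,2). |black|=6 — new cell
Step 5: on WHITE (1,2): turn R to E, flip to black, move to (1,3). |black|=7 — new cell
Step 6: on WHITE (1,3): turn R to S, flip to black, move to (2,3). |black|=8 — new cell
Step 7: on BLACK (2,3): turn L to E, flip to white, move to (2,4). |black|=7 — new cell
Step 8: on WHITE (2,4): turn R to S, flip to black, move to (3,4). |black|=8 — new cell
Step 9: on WHITE (3,4): turn R to W, flip to black, move to (3,3). |black|=9 — new cell
No revisit within 9 steps.

Answer: no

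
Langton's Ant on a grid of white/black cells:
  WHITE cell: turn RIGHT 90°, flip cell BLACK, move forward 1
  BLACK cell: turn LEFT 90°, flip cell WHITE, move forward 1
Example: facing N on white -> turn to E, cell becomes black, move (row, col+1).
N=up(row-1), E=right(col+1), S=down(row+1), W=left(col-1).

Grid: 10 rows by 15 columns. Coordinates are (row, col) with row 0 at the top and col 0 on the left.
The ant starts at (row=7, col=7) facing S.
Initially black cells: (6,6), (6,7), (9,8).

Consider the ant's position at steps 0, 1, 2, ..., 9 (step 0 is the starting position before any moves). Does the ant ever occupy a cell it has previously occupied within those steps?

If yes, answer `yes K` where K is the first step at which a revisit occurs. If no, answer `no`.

Step 1: on WHITE (7,7): turn R to W, flip to black, move to (7,6). |black|=4 — new cell
Step 2: on WHITE (7,6): turn R to N, flip to black, move to (6,6). |black|=5 — new cell
Step 3: on BLACK (6,6): turn L to W, flip to white, move to (6,5). |black|=4 — new cell
Step 4: on WHITE (6,5): turn R to N, flip to black, move to (5,5). |black|=5 — new cell
Step 5: on WHITE (5,5): turn R to E, flip to black, move to (5,6). |black|=6 — new cell
Step 6: on WHITE (5,6): turn R to S, flip to black, move to (6,6). |black|=7 — REVISIT

Answer: yes 6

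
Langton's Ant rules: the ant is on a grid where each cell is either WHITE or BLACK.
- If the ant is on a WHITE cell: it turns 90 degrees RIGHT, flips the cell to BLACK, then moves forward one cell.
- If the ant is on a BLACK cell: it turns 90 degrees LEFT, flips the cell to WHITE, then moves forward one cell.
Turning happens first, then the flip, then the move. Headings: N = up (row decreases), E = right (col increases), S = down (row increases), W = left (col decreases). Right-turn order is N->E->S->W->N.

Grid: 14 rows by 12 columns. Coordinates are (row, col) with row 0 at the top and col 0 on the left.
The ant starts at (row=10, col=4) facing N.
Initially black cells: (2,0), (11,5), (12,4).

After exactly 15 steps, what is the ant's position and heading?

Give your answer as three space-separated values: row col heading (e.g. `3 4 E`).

Answer: 11 6 E

Derivation:
Step 1: on WHITE (10,4): turn R to E, flip to black, move to (10,5). |black|=4
Step 2: on WHITE (10,5): turn R to S, flip to black, move to (11,5). |black|=5
Step 3: on BLACK (11,5): turn L to E, flip to white, move to (11,6). |black|=4
Step 4: on WHITE (11,6): turn R to S, flip to black, move to (12,6). |black|=5
Step 5: on WHITE (12,6): turn R to W, flip to black, move to (12,5). |black|=6
Step 6: on WHITE (12,5): turn R to N, flip to black, move to (11,5). |black|=7
Step 7: on WHITE (11,5): turn R to E, flip to black, move to (11,6). |black|=8
Step 8: on BLACK (11,6): turn L to N, flip to white, move to (10,6). |black|=7
Step 9: on WHITE (10,6): turn R to E, flip to black, move to (10,7). |black|=8
Step 10: on WHITE (10,7): turn R to S, flip to black, move to (11,7). |black|=9
Step 11: on WHITE (11,7): turn R to W, flip to black, move to (11,6). |black|=10
Step 12: on WHITE (11,6): turn R to N, flip to black, move to (10,6). |black|=11
Step 13: on BLACK (10,6): turn L to W, flip to white, move to (10,5). |black|=10
Step 14: on BLACK (10,5): turn L to S, flip to white, move to (11,5). |black|=9
Step 15: on BLACK (11,5): turn L to E, flip to white, move to (11,6). |black|=8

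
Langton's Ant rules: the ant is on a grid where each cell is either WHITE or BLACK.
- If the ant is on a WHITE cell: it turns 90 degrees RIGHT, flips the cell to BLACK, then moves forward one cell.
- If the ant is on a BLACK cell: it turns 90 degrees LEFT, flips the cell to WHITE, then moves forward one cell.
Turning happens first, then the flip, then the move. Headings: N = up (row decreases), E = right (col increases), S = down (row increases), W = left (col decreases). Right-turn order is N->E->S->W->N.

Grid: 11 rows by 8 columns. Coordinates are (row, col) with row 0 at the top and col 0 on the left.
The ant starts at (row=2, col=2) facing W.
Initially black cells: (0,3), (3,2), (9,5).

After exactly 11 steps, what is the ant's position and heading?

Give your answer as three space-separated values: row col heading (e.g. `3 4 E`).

Answer: 2 3 N

Derivation:
Step 1: on WHITE (2,2): turn R to N, flip to black, move to (1,2). |black|=4
Step 2: on WHITE (1,2): turn R to E, flip to black, move to (1,3). |black|=5
Step 3: on WHITE (1,3): turn R to S, flip to black, move to (2,3). |black|=6
Step 4: on WHITE (2,3): turn R to W, flip to black, move to (2,2). |black|=7
Step 5: on BLACK (2,2): turn L to S, flip to white, move to (3,2). |black|=6
Step 6: on BLACK (3,2): turn L to E, flip to white, move to (3,3). |black|=5
Step 7: on WHITE (3,3): turn R to S, flip to black, move to (4,3). |black|=6
Step 8: on WHITE (4,3): turn R to W, flip to black, move to (4,2). |black|=7
Step 9: on WHITE (4,2): turn R to N, flip to black, move to (3,2). |black|=8
Step 10: on WHITE (3,2): turn R to E, flip to black, move to (3,3). |black|=9
Step 11: on BLACK (3,3): turn L to N, flip to white, move to (2,3). |black|=8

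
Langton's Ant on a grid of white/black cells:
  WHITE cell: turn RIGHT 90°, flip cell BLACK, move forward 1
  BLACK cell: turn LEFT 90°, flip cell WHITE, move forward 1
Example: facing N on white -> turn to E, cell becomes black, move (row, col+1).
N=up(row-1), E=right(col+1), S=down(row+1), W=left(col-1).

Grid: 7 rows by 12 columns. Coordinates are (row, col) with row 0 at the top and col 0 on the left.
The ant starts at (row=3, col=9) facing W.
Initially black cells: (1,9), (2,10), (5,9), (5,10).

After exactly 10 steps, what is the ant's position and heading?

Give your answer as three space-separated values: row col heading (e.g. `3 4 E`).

Step 1: on WHITE (3,9): turn R to N, flip to black, move to (2,9). |black|=5
Step 2: on WHITE (2,9): turn R to E, flip to black, move to (2,10). |black|=6
Step 3: on BLACK (2,10): turn L to N, flip to white, move to (1,10). |black|=5
Step 4: on WHITE (1,10): turn R to E, flip to black, move to (1,11). |black|=6
Step 5: on WHITE (1,11): turn R to S, flip to black, move to (2,11). |black|=7
Step 6: on WHITE (2,11): turn R to W, flip to black, move to (2,10). |black|=8
Step 7: on WHITE (2,10): turn R to N, flip to black, move to (1,10). |black|=9
Step 8: on BLACK (1,10): turn L to W, flip to white, move to (1,9). |black|=8
Step 9: on BLACK (1,9): turn L to S, flip to white, move to (2,9). |black|=7
Step 10: on BLACK (2,9): turn L to E, flip to white, move to (2,10). |black|=6

Answer: 2 10 E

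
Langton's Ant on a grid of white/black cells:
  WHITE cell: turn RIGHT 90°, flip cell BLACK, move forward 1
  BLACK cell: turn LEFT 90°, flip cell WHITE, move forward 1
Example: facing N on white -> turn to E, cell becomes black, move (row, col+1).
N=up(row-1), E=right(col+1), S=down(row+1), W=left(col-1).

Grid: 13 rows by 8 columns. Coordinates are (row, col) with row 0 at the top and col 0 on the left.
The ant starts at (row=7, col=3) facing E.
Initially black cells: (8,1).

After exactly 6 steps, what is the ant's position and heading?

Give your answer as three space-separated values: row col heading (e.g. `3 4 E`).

Answer: 6 4 E

Derivation:
Step 1: on WHITE (7,3): turn R to S, flip to black, move to (8,3). |black|=2
Step 2: on WHITE (8,3): turn R to W, flip to black, move to (8,2). |black|=3
Step 3: on WHITE (8,2): turn R to N, flip to black, move to (7,2). |black|=4
Step 4: on WHITE (7,2): turn R to E, flip to black, move to (7,3). |black|=5
Step 5: on BLACK (7,3): turn L to N, flip to white, move to (6,3). |black|=4
Step 6: on WHITE (6,3): turn R to E, flip to black, move to (6,4). |black|=5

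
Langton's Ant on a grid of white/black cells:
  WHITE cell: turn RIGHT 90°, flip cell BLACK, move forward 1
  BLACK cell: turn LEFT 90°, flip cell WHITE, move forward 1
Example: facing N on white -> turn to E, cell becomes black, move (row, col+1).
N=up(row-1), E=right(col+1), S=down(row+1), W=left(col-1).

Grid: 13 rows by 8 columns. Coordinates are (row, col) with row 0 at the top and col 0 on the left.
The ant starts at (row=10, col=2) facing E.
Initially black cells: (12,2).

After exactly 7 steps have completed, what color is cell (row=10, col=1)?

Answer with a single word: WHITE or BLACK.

Step 1: on WHITE (10,2): turn R to S, flip to black, move to (11,2). |black|=2
Step 2: on WHITE (11,2): turn R to W, flip to black, move to (11,1). |black|=3
Step 3: on WHITE (11,1): turn R to N, flip to black, move to (10,1). |black|=4
Step 4: on WHITE (10,1): turn R to E, flip to black, move to (10,2). |black|=5
Step 5: on BLACK (10,2): turn L to N, flip to white, move to (9,2). |black|=4
Step 6: on WHITE (9,2): turn R to E, flip to black, move to (9,3). |black|=5
Step 7: on WHITE (9,3): turn R to S, flip to black, move to (10,3). |black|=6

Answer: BLACK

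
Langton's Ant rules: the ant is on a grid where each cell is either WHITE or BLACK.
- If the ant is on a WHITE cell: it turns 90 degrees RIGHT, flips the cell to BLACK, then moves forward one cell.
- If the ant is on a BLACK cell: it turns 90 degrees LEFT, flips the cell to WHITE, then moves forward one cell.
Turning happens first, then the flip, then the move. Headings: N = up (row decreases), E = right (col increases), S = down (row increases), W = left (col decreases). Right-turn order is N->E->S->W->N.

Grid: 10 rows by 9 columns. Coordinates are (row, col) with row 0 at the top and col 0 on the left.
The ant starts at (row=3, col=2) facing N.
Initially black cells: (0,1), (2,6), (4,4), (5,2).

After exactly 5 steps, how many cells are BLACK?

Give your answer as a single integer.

Step 1: on WHITE (3,2): turn R to E, flip to black, move to (3,3). |black|=5
Step 2: on WHITE (3,3): turn R to S, flip to black, move to (4,3). |black|=6
Step 3: on WHITE (4,3): turn R to W, flip to black, move to (4,2). |black|=7
Step 4: on WHITE (4,2): turn R to N, flip to black, move to (3,2). |black|=8
Step 5: on BLACK (3,2): turn L to W, flip to white, move to (3,1). |black|=7

Answer: 7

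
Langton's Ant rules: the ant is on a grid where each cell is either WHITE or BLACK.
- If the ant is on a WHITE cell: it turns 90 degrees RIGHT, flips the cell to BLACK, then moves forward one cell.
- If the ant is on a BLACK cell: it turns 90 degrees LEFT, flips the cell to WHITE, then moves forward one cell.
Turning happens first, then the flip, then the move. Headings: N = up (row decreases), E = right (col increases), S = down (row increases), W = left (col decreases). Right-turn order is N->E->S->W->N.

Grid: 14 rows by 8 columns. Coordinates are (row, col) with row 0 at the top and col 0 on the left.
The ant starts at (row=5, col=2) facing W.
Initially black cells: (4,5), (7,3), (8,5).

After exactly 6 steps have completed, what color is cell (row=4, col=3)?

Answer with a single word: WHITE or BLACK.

Step 1: on WHITE (5,2): turn R to N, flip to black, move to (4,2). |black|=4
Step 2: on WHITE (4,2): turn R to E, flip to black, move to (4,3). |black|=5
Step 3: on WHITE (4,3): turn R to S, flip to black, move to (5,3). |black|=6
Step 4: on WHITE (5,3): turn R to W, flip to black, move to (5,2). |black|=7
Step 5: on BLACK (5,2): turn L to S, flip to white, move to (6,2). |black|=6
Step 6: on WHITE (6,2): turn R to W, flip to black, move to (6,1). |black|=7

Answer: BLACK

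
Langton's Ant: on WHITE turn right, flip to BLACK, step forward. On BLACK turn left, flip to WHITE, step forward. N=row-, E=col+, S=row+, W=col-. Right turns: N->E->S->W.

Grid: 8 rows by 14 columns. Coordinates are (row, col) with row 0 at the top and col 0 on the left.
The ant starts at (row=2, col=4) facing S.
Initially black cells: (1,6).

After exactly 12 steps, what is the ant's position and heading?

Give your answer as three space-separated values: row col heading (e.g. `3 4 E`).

Answer: 0 6 N

Derivation:
Step 1: on WHITE (2,4): turn R to W, flip to black, move to (2,3). |black|=2
Step 2: on WHITE (2,3): turn R to N, flip to black, move to (1,3). |black|=3
Step 3: on WHITE (1,3): turn R to E, flip to black, move to (1,4). |black|=4
Step 4: on WHITE (1,4): turn R to S, flip to black, move to (2,4). |black|=5
Step 5: on BLACK (2,4): turn L to E, flip to white, move to (2,5). |black|=4
Step 6: on WHITE (2,5): turn R to S, flip to black, move to (3,5). |black|=5
Step 7: on WHITE (3,5): turn R to W, flip to black, move to (3,4). |black|=6
Step 8: on WHITE (3,4): turn R to N, flip to black, move to (2,4). |black|=7
Step 9: on WHITE (2,4): turn R to E, flip to black, move to (2,5). |black|=8
Step 10: on BLACK (2,5): turn L to N, flip to white, move to (1,5). |black|=7
Step 11: on WHITE (1,5): turn R to E, flip to black, move to (1,6). |black|=8
Step 12: on BLACK (1,6): turn L to N, flip to white, move to (0,6). |black|=7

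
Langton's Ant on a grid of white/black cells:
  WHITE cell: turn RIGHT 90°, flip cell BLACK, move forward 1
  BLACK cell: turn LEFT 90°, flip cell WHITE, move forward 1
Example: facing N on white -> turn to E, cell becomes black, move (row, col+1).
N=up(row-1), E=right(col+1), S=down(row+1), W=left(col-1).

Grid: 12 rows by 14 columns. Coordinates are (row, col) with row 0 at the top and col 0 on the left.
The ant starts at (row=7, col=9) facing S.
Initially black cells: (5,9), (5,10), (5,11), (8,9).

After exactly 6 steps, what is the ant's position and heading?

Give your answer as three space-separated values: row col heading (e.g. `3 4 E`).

Step 1: on WHITE (7,9): turn R to W, flip to black, move to (7,8). |black|=5
Step 2: on WHITE (7,8): turn R to N, flip to black, move to (6,8). |black|=6
Step 3: on WHITE (6,8): turn R to E, flip to black, move to (6,9). |black|=7
Step 4: on WHITE (6,9): turn R to S, flip to black, move to (7,9). |black|=8
Step 5: on BLACK (7,9): turn L to E, flip to white, move to (7,10). |black|=7
Step 6: on WHITE (7,10): turn R to S, flip to black, move to (8,10). |black|=8

Answer: 8 10 S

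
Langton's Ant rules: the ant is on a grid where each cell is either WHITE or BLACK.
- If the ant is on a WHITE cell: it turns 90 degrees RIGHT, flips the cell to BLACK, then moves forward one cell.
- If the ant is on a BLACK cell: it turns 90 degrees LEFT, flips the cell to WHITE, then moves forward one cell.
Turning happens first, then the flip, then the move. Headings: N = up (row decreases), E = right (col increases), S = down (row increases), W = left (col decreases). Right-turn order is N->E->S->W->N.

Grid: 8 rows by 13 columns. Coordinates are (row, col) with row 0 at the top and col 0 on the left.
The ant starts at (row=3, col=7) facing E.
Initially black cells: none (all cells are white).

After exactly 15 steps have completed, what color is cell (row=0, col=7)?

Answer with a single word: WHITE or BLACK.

Answer: WHITE

Derivation:
Step 1: on WHITE (3,7): turn R to S, flip to black, move to (4,7). |black|=1
Step 2: on WHITE (4,7): turn R to W, flip to black, move to (4,6). |black|=2
Step 3: on WHITE (4,6): turn R to N, flip to black, move to (3,6). |black|=3
Step 4: on WHITE (3,6): turn R to E, flip to black, move to (3,7). |black|=4
Step 5: on BLACK (3,7): turn L to N, flip to white, move to (2,7). |black|=3
Step 6: on WHITE (2,7): turn R to E, flip to black, move to (2,8). |black|=4
Step 7: on WHITE (2,8): turn R to S, flip to black, move to (3,8). |black|=5
Step 8: on WHITE (3,8): turn R to W, flip to black, move to (3,7). |black|=6
Step 9: on WHITE (3,7): turn R to N, flip to black, move to (2,7). |black|=7
Step 10: on BLACK (2,7): turn L to W, flip to white, move to (2,6). |black|=6
Step 11: on WHITE (2,6): turn R to N, flip to black, move to (1,6). |black|=7
Step 12: on WHITE (1,6): turn R to E, flip to black, move to (1,7). |black|=8
Step 13: on WHITE (1,7): turn R to S, flip to black, move to (2,7). |black|=9
Step 14: on WHITE (2,7): turn R to W, flip to black, move to (2,6). |black|=10
Step 15: on BLACK (2,6): turn L to S, flip to white, move to (3,6). |black|=9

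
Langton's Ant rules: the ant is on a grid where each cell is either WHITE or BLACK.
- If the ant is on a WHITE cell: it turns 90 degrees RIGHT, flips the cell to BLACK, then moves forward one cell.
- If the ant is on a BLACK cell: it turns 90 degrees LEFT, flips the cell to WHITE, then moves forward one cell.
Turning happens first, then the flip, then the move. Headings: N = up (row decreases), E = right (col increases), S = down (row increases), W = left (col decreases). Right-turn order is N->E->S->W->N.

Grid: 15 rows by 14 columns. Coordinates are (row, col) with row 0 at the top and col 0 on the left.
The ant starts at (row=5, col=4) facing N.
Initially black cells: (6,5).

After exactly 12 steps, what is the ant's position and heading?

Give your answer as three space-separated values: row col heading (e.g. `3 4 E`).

Step 1: on WHITE (5,4): turn R to E, flip to black, move to (5,5). |black|=2
Step 2: on WHITE (5,5): turn R to S, flip to black, move to (6,5). |black|=3
Step 3: on BLACK (6,5): turn L to E, flip to white, move to (6,6). |black|=2
Step 4: on WHITE (6,6): turn R to S, flip to black, move to (7,6). |black|=3
Step 5: on WHITE (7,6): turn R to W, flip to black, move to (7,5). |black|=4
Step 6: on WHITE (7,5): turn R to N, flip to black, move to (6,5). |black|=5
Step 7: on WHITE (6,5): turn R to E, flip to black, move to (6,6). |black|=6
Step 8: on BLACK (6,6): turn L to N, flip to white, move to (5,6). |black|=5
Step 9: on WHITE (5,6): turn R to E, flip to black, move to (5,7). |black|=6
Step 10: on WHITE (5,7): turn R to S, flip to black, move to (6,7). |black|=7
Step 11: on WHITE (6,7): turn R to W, flip to black, move to (6,6). |black|=8
Step 12: on WHITE (6,6): turn R to N, flip to black, move to (5,6). |black|=9

Answer: 5 6 N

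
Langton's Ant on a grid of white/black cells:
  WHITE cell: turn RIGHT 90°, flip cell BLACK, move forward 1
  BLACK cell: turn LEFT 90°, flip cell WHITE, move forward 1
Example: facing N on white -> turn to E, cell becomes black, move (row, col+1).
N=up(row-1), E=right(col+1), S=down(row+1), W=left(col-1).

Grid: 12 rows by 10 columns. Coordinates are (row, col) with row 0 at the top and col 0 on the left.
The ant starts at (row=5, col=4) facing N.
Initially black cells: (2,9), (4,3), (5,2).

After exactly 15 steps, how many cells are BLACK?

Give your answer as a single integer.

Step 1: on WHITE (5,4): turn R to E, flip to black, move to (5,5). |black|=4
Step 2: on WHITE (5,5): turn R to S, flip to black, move to (6,5). |black|=5
Step 3: on WHITE (6,5): turn R to W, flip to black, move to (6,4). |black|=6
Step 4: on WHITE (6,4): turn R to N, flip to black, move to (5,4). |black|=7
Step 5: on BLACK (5,4): turn L to W, flip to white, move to (5,3). |black|=6
Step 6: on WHITE (5,3): turn R to N, flip to black, move to (4,3). |black|=7
Step 7: on BLACK (4,3): turn L to W, flip to white, move to (4,2). |black|=6
Step 8: on WHITE (4,2): turn R to N, flip to black, move to (3,2). |black|=7
Step 9: on WHITE (3,2): turn R to E, flip to black, move to (3,3). |black|=8
Step 10: on WHITE (3,3): turn R to S, flip to black, move to (4,3). |black|=9
Step 11: on WHITE (4,3): turn R to W, flip to black, move to (4,2). |black|=10
Step 12: on BLACK (4,2): turn L to S, flip to white, move to (5,2). |black|=9
Step 13: on BLACK (5,2): turn L to E, flip to white, move to (5,3). |black|=8
Step 14: on BLACK (5,3): turn L to N, flip to white, move to (4,3). |black|=7
Step 15: on BLACK (4,3): turn L to W, flip to white, move to (4,2). |black|=6

Answer: 6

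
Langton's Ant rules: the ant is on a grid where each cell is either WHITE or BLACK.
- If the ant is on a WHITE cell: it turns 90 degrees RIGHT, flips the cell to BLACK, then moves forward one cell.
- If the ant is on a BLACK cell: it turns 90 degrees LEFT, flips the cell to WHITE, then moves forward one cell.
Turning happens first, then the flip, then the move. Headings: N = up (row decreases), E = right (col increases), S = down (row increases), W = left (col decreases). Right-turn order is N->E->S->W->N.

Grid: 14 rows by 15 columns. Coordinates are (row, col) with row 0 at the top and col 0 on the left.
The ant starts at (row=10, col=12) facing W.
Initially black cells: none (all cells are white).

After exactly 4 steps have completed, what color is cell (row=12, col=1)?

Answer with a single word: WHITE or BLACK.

Answer: WHITE

Derivation:
Step 1: on WHITE (10,12): turn R to N, flip to black, move to (9,12). |black|=1
Step 2: on WHITE (9,12): turn R to E, flip to black, move to (9,13). |black|=2
Step 3: on WHITE (9,13): turn R to S, flip to black, move to (10,13). |black|=3
Step 4: on WHITE (10,13): turn R to W, flip to black, move to (10,12). |black|=4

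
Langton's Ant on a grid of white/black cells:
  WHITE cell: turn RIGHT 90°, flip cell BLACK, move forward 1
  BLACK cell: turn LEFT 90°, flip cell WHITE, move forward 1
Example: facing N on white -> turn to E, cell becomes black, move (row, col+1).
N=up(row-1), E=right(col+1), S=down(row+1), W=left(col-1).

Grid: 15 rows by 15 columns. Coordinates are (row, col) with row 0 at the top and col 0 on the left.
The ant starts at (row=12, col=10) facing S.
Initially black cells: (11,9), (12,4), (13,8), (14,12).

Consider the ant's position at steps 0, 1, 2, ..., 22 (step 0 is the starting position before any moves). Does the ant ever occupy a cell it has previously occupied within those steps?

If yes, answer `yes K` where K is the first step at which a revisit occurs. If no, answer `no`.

Step 1: on WHITE (12,10): turn R to W, flip to black, move to (12,9). |black|=5 — new cell
Step 2: on WHITE (12,9): turn R to N, flip to black, move to (11,9). |black|=6 — new cell
Step 3: on BLACK (11,9): turn L to W, flip to white, move to (11,8). |black|=5 — new cell
Step 4: on WHITE (11,8): turn R to N, flip to black, move to (10,8). |black|=6 — new cell
Step 5: on WHITE (10,8): turn R to E, flip to black, move to (10,9). |black|=7 — new cell
Step 6: on WHITE (10,9): turn R to S, flip to black, move to (11,9). |black|=8 — REVISIT

Answer: yes 6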